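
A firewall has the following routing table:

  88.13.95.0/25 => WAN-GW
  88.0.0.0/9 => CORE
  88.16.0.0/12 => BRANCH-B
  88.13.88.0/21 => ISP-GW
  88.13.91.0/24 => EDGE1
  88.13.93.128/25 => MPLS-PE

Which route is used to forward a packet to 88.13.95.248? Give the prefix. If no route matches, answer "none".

Entries matching 88.13.95.248:
  88.0.0.0/9 (88.0.0.0 - 88.127.255.255)
  88.13.88.0/21 (88.13.88.0 - 88.13.95.255)
Most specific is 88.13.88.0/21.

88.13.88.0/21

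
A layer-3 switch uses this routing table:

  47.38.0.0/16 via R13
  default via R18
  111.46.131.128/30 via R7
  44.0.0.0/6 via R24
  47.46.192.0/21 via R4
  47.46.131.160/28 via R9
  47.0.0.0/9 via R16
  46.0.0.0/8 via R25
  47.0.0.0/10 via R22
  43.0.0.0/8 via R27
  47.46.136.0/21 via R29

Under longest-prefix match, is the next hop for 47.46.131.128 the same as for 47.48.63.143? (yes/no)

47.46.131.128: longest match 47.0.0.0/10 -> R22
47.48.63.143: longest match 47.0.0.0/10 -> R22

yes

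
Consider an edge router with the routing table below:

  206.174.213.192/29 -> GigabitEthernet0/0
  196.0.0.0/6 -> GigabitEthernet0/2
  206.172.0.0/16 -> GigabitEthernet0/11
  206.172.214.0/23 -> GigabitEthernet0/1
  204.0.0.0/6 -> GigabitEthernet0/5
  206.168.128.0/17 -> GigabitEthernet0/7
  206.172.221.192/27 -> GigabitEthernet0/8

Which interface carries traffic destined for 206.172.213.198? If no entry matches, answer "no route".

GigabitEthernet0/11

Routes whose prefix contains 206.172.213.198:
  204.0.0.0/6 (204.0.0.0 - 207.255.255.255) -> GigabitEthernet0/5
  206.172.0.0/16 (206.172.0.0 - 206.172.255.255) -> GigabitEthernet0/11
More-specific entries that do NOT match:
  206.174.213.192/29 (206.174.213.192 - 206.174.213.199) does not contain 206.172.213.198
  206.172.221.192/27 (206.172.221.192 - 206.172.221.223) does not contain 206.172.213.198
  206.172.214.0/23 (206.172.214.0 - 206.172.215.255) does not contain 206.172.213.198
  206.168.128.0/17 (206.168.128.0 - 206.168.255.255) does not contain 206.172.213.198
Longest matching prefix is /16 -> interface GigabitEthernet0/11.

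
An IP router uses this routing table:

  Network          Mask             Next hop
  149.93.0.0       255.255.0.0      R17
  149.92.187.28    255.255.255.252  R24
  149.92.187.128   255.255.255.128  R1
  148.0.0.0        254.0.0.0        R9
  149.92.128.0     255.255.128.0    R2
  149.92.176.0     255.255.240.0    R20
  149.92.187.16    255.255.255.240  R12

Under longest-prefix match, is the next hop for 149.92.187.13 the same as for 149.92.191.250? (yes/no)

149.92.187.13: longest match 149.92.176.0/20 -> R20
149.92.191.250: longest match 149.92.176.0/20 -> R20

yes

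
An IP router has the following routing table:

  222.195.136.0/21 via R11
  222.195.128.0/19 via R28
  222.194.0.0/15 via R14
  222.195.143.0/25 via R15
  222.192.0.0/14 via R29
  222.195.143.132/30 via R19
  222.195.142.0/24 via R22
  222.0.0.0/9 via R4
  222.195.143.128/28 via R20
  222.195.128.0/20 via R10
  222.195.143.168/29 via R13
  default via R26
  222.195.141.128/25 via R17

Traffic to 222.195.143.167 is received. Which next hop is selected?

R11

Routes whose prefix contains 222.195.143.167:
  0.0.0.0/0 (default, matches everything) -> R26
  222.192.0.0/14 (222.192.0.0 - 222.195.255.255) -> R29
  222.194.0.0/15 (222.194.0.0 - 222.195.255.255) -> R14
  222.195.128.0/19 (222.195.128.0 - 222.195.159.255) -> R28
  222.195.128.0/20 (222.195.128.0 - 222.195.143.255) -> R10
  222.195.136.0/21 (222.195.136.0 - 222.195.143.255) -> R11
More-specific entries that do NOT match:
  222.195.143.132/30 (222.195.143.132 - 222.195.143.135) does not contain 222.195.143.167
  222.195.143.168/29 (222.195.143.168 - 222.195.143.175) does not contain 222.195.143.167
  222.195.143.128/28 (222.195.143.128 - 222.195.143.143) does not contain 222.195.143.167
  222.195.143.0/25 (222.195.143.0 - 222.195.143.127) does not contain 222.195.143.167
  222.195.141.128/25 (222.195.141.128 - 222.195.141.255) does not contain 222.195.143.167
  222.195.142.0/24 (222.195.142.0 - 222.195.142.255) does not contain 222.195.143.167
Longest matching prefix is /21 -> next hop R11.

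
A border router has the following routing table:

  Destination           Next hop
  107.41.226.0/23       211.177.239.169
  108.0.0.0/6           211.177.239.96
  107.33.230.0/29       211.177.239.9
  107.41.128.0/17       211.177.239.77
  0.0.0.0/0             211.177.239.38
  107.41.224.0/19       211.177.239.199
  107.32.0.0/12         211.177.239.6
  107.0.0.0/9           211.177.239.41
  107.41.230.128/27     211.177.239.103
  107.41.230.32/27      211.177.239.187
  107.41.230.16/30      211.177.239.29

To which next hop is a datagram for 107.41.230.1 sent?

211.177.239.199

Routes whose prefix contains 107.41.230.1:
  0.0.0.0/0 (default, matches everything) -> 211.177.239.38
  107.0.0.0/9 (107.0.0.0 - 107.127.255.255) -> 211.177.239.41
  107.32.0.0/12 (107.32.0.0 - 107.47.255.255) -> 211.177.239.6
  107.41.128.0/17 (107.41.128.0 - 107.41.255.255) -> 211.177.239.77
  107.41.224.0/19 (107.41.224.0 - 107.41.255.255) -> 211.177.239.199
More-specific entries that do NOT match:
  107.41.230.16/30 (107.41.230.16 - 107.41.230.19) does not contain 107.41.230.1
  107.33.230.0/29 (107.33.230.0 - 107.33.230.7) does not contain 107.41.230.1
  107.41.230.128/27 (107.41.230.128 - 107.41.230.159) does not contain 107.41.230.1
  107.41.230.32/27 (107.41.230.32 - 107.41.230.63) does not contain 107.41.230.1
  107.41.226.0/23 (107.41.226.0 - 107.41.227.255) does not contain 107.41.230.1
Longest matching prefix is /19 -> next hop 211.177.239.199.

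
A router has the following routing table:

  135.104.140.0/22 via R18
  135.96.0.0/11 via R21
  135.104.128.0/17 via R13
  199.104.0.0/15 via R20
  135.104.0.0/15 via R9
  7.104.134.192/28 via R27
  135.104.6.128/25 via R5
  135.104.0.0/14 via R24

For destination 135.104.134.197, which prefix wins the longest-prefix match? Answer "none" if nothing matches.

135.104.128.0/17

Entries matching 135.104.134.197:
  135.96.0.0/11 (135.96.0.0 - 135.127.255.255)
  135.104.0.0/14 (135.104.0.0 - 135.107.255.255)
  135.104.0.0/15 (135.104.0.0 - 135.105.255.255)
  135.104.128.0/17 (135.104.128.0 - 135.104.255.255)
Most specific is 135.104.128.0/17.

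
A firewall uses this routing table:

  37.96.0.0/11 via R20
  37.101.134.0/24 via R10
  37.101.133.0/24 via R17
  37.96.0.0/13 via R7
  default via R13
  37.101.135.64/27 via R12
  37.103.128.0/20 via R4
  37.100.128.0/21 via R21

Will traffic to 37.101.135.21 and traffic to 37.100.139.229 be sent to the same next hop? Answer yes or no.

yes

37.101.135.21: longest match 37.96.0.0/13 -> R7
37.100.139.229: longest match 37.96.0.0/13 -> R7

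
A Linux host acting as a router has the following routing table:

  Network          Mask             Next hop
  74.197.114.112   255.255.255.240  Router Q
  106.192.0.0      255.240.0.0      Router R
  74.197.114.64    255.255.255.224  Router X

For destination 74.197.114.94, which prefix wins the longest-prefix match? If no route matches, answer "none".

Entries matching 74.197.114.94:
  74.197.114.64/27 (74.197.114.64 - 74.197.114.95)
Most specific is 74.197.114.64/27.

74.197.114.64/27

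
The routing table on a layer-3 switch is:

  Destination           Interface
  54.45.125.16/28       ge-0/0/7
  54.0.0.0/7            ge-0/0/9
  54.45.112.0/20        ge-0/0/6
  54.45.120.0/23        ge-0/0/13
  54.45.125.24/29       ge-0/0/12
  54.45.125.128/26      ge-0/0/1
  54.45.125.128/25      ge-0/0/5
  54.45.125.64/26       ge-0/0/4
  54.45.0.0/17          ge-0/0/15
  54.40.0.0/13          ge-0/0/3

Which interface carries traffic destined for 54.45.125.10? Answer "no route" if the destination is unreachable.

Routes whose prefix contains 54.45.125.10:
  54.0.0.0/7 (54.0.0.0 - 55.255.255.255) -> ge-0/0/9
  54.40.0.0/13 (54.40.0.0 - 54.47.255.255) -> ge-0/0/3
  54.45.0.0/17 (54.45.0.0 - 54.45.127.255) -> ge-0/0/15
  54.45.112.0/20 (54.45.112.0 - 54.45.127.255) -> ge-0/0/6
More-specific entries that do NOT match:
  54.45.125.24/29 (54.45.125.24 - 54.45.125.31) does not contain 54.45.125.10
  54.45.125.16/28 (54.45.125.16 - 54.45.125.31) does not contain 54.45.125.10
  54.45.125.128/26 (54.45.125.128 - 54.45.125.191) does not contain 54.45.125.10
  54.45.125.64/26 (54.45.125.64 - 54.45.125.127) does not contain 54.45.125.10
  54.45.125.128/25 (54.45.125.128 - 54.45.125.255) does not contain 54.45.125.10
  54.45.120.0/23 (54.45.120.0 - 54.45.121.255) does not contain 54.45.125.10
Longest matching prefix is /20 -> interface ge-0/0/6.

ge-0/0/6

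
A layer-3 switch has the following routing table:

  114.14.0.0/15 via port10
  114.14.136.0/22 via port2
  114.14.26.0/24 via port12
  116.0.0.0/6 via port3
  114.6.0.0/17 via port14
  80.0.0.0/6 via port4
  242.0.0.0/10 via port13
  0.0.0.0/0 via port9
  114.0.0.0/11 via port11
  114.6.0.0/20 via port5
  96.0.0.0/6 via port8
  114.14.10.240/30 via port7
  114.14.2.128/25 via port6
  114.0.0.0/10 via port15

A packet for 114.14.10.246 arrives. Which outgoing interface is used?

Routes whose prefix contains 114.14.10.246:
  0.0.0.0/0 (default, matches everything) -> port9
  114.0.0.0/10 (114.0.0.0 - 114.63.255.255) -> port15
  114.0.0.0/11 (114.0.0.0 - 114.31.255.255) -> port11
  114.14.0.0/15 (114.14.0.0 - 114.15.255.255) -> port10
More-specific entries that do NOT match:
  114.14.10.240/30 (114.14.10.240 - 114.14.10.243) does not contain 114.14.10.246
  114.14.2.128/25 (114.14.2.128 - 114.14.2.255) does not contain 114.14.10.246
  114.14.26.0/24 (114.14.26.0 - 114.14.26.255) does not contain 114.14.10.246
  114.14.136.0/22 (114.14.136.0 - 114.14.139.255) does not contain 114.14.10.246
  114.6.0.0/20 (114.6.0.0 - 114.6.15.255) does not contain 114.14.10.246
  114.6.0.0/17 (114.6.0.0 - 114.6.127.255) does not contain 114.14.10.246
Longest matching prefix is /15 -> interface port10.

port10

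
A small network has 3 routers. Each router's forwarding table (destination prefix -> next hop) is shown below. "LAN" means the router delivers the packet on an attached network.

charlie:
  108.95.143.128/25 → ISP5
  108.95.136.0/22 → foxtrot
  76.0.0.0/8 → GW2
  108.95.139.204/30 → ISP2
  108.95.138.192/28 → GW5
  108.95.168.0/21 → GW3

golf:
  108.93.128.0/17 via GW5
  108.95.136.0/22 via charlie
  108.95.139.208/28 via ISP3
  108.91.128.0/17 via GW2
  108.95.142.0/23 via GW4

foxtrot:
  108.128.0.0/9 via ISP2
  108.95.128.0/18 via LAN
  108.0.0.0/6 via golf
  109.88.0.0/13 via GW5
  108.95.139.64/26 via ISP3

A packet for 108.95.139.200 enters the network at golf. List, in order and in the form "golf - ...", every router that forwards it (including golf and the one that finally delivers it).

At golf: longest match for 108.95.139.200 is 108.95.136.0/22 -> charlie
At charlie: longest match for 108.95.139.200 is 108.95.136.0/22 -> foxtrot
At foxtrot: longest match for 108.95.139.200 is 108.95.128.0/18 -> LAN

golf - charlie - foxtrot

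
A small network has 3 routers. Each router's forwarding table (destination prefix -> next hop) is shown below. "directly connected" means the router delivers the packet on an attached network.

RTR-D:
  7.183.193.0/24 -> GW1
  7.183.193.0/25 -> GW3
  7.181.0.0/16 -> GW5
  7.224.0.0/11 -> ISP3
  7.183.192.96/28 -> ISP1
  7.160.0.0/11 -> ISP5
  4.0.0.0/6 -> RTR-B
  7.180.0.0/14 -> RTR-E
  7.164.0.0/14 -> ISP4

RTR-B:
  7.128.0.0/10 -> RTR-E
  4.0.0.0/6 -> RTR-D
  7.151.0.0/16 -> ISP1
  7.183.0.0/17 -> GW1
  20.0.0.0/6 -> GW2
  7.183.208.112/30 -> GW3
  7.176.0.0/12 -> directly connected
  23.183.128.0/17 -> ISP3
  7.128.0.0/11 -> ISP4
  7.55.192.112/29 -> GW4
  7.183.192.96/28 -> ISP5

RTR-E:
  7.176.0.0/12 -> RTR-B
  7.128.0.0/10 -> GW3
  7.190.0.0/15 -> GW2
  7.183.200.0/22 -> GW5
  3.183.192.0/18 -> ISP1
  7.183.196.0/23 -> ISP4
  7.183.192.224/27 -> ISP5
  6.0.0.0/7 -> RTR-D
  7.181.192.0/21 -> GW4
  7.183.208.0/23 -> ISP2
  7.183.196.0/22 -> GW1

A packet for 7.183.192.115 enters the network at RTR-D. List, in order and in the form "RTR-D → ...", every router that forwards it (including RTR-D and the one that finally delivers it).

At RTR-D: longest match for 7.183.192.115 is 7.180.0.0/14 -> RTR-E
At RTR-E: longest match for 7.183.192.115 is 7.176.0.0/12 -> RTR-B
At RTR-B: longest match for 7.183.192.115 is 7.176.0.0/12 -> directly connected

RTR-D → RTR-E → RTR-B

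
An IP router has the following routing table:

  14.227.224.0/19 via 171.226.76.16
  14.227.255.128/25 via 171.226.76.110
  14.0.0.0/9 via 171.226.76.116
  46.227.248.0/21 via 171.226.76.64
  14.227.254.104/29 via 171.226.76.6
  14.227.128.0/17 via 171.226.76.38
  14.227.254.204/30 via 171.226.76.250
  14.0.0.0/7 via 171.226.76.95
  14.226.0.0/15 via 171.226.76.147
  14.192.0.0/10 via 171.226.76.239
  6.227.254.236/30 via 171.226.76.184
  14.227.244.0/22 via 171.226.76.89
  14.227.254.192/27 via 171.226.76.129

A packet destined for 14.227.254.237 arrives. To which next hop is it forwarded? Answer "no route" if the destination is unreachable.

Routes whose prefix contains 14.227.254.237:
  14.0.0.0/7 (14.0.0.0 - 15.255.255.255) -> 171.226.76.95
  14.192.0.0/10 (14.192.0.0 - 14.255.255.255) -> 171.226.76.239
  14.226.0.0/15 (14.226.0.0 - 14.227.255.255) -> 171.226.76.147
  14.227.128.0/17 (14.227.128.0 - 14.227.255.255) -> 171.226.76.38
  14.227.224.0/19 (14.227.224.0 - 14.227.255.255) -> 171.226.76.16
More-specific entries that do NOT match:
  14.227.254.204/30 (14.227.254.204 - 14.227.254.207) does not contain 14.227.254.237
  6.227.254.236/30 (6.227.254.236 - 6.227.254.239) does not contain 14.227.254.237
  14.227.254.104/29 (14.227.254.104 - 14.227.254.111) does not contain 14.227.254.237
  14.227.254.192/27 (14.227.254.192 - 14.227.254.223) does not contain 14.227.254.237
  14.227.255.128/25 (14.227.255.128 - 14.227.255.255) does not contain 14.227.254.237
  14.227.244.0/22 (14.227.244.0 - 14.227.247.255) does not contain 14.227.254.237
  46.227.248.0/21 (46.227.248.0 - 46.227.255.255) does not contain 14.227.254.237
Longest matching prefix is /19 -> next hop 171.226.76.16.

171.226.76.16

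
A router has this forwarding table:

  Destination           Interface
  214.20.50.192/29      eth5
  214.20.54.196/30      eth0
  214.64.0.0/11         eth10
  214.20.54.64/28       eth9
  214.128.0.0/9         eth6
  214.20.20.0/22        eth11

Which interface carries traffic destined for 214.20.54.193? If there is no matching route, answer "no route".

No entry's prefix contains 214.20.54.193; there is no default route.

no route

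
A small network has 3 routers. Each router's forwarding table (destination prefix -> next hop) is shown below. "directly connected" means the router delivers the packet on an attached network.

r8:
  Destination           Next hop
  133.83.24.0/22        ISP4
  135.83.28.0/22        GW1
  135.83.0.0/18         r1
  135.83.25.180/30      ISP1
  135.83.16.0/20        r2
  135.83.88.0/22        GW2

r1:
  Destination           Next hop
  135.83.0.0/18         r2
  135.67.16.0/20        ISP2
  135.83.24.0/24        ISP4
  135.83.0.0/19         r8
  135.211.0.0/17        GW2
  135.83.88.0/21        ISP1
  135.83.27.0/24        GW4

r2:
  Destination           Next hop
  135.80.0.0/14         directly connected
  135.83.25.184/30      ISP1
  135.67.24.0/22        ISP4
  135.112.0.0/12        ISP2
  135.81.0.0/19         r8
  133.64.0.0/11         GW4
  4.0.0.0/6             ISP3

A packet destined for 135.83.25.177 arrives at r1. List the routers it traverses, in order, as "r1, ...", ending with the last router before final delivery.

r1, r8, r2

At r1: longest match for 135.83.25.177 is 135.83.0.0/19 -> r8
At r8: longest match for 135.83.25.177 is 135.83.16.0/20 -> r2
At r2: longest match for 135.83.25.177 is 135.80.0.0/14 -> directly connected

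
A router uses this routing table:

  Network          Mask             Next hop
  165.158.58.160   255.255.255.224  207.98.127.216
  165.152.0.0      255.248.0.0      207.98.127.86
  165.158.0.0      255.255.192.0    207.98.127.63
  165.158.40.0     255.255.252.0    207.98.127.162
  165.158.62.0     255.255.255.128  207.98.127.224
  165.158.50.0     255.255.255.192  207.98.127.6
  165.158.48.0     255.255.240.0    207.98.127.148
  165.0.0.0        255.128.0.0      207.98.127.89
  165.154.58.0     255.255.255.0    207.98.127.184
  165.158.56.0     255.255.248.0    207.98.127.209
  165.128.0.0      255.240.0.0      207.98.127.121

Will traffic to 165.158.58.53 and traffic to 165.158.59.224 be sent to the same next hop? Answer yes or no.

yes

165.158.58.53: longest match 165.158.56.0/21 -> 207.98.127.209
165.158.59.224: longest match 165.158.56.0/21 -> 207.98.127.209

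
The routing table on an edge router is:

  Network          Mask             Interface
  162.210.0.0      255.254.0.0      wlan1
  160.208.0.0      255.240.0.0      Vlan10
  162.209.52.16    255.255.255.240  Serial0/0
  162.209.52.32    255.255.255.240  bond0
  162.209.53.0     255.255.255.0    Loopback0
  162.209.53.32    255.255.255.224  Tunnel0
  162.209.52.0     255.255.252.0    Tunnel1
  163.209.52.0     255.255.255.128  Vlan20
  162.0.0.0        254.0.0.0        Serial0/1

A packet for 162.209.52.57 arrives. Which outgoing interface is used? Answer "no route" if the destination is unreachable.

Routes whose prefix contains 162.209.52.57:
  162.0.0.0/7 (162.0.0.0 - 163.255.255.255) -> Serial0/1
  162.209.52.0/22 (162.209.52.0 - 162.209.55.255) -> Tunnel1
More-specific entries that do NOT match:
  162.209.52.16/28 (162.209.52.16 - 162.209.52.31) does not contain 162.209.52.57
  162.209.52.32/28 (162.209.52.32 - 162.209.52.47) does not contain 162.209.52.57
  162.209.53.32/27 (162.209.53.32 - 162.209.53.63) does not contain 162.209.52.57
  163.209.52.0/25 (163.209.52.0 - 163.209.52.127) does not contain 162.209.52.57
  162.209.53.0/24 (162.209.53.0 - 162.209.53.255) does not contain 162.209.52.57
Longest matching prefix is /22 -> interface Tunnel1.

Tunnel1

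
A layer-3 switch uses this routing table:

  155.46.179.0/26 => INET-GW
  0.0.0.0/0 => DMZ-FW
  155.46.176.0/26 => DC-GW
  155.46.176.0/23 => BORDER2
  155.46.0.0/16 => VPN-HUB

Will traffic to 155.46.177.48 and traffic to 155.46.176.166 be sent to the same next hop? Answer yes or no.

155.46.177.48: longest match 155.46.176.0/23 -> BORDER2
155.46.176.166: longest match 155.46.176.0/23 -> BORDER2

yes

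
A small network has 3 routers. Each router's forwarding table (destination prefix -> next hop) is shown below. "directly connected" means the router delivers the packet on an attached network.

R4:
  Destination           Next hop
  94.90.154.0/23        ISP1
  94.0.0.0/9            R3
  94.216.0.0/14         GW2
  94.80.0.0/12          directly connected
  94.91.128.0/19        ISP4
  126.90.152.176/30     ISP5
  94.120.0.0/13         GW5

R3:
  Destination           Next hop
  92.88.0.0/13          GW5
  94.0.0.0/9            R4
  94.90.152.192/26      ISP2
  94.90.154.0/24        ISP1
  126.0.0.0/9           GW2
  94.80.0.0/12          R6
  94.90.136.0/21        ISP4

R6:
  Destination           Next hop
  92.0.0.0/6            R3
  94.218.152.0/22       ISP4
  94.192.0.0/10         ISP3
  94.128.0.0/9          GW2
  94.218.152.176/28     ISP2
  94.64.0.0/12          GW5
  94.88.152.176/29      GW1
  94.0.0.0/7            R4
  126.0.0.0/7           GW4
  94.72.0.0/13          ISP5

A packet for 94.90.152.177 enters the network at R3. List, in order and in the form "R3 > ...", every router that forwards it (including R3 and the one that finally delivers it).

R3 > R6 > R4

At R3: longest match for 94.90.152.177 is 94.80.0.0/12 -> R6
At R6: longest match for 94.90.152.177 is 94.0.0.0/7 -> R4
At R4: longest match for 94.90.152.177 is 94.80.0.0/12 -> directly connected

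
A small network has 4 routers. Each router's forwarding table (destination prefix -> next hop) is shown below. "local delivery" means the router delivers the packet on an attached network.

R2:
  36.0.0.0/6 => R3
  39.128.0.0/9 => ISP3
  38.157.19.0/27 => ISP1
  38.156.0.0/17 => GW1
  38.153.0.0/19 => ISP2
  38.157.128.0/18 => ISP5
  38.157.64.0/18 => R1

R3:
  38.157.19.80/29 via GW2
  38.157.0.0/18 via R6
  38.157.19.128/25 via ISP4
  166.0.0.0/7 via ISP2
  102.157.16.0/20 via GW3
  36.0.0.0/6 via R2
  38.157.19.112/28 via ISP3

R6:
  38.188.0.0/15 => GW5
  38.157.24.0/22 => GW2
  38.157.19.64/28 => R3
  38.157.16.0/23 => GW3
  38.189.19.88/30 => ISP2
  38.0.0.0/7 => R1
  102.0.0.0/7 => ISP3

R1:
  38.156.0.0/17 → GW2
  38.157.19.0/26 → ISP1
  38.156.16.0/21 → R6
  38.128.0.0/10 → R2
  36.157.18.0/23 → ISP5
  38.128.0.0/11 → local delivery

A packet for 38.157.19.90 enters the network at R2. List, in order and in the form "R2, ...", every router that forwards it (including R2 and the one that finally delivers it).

At R2: longest match for 38.157.19.90 is 36.0.0.0/6 -> R3
At R3: longest match for 38.157.19.90 is 38.157.0.0/18 -> R6
At R6: longest match for 38.157.19.90 is 38.0.0.0/7 -> R1
At R1: longest match for 38.157.19.90 is 38.128.0.0/11 -> local delivery

R2, R3, R6, R1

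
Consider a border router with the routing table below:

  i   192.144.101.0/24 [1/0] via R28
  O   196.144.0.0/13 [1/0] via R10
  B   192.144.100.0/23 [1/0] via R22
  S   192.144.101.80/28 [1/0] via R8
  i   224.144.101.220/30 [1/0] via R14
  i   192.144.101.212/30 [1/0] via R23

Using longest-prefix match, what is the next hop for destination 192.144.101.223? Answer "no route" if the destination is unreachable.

Routes whose prefix contains 192.144.101.223:
  192.144.100.0/23 (192.144.100.0 - 192.144.101.255) -> R22
  192.144.101.0/24 (192.144.101.0 - 192.144.101.255) -> R28
More-specific entries that do NOT match:
  224.144.101.220/30 (224.144.101.220 - 224.144.101.223) does not contain 192.144.101.223
  192.144.101.212/30 (192.144.101.212 - 192.144.101.215) does not contain 192.144.101.223
  192.144.101.80/28 (192.144.101.80 - 192.144.101.95) does not contain 192.144.101.223
Longest matching prefix is /24 -> next hop R28.

R28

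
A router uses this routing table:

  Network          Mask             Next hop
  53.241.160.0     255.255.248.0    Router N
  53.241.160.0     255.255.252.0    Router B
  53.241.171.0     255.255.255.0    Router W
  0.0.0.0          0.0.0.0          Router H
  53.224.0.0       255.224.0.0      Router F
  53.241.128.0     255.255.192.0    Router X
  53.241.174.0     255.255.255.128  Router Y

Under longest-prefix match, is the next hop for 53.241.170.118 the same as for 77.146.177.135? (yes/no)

no

53.241.170.118: longest match 53.241.128.0/18 -> Router X
77.146.177.135: longest match 0.0.0.0/0 -> Router H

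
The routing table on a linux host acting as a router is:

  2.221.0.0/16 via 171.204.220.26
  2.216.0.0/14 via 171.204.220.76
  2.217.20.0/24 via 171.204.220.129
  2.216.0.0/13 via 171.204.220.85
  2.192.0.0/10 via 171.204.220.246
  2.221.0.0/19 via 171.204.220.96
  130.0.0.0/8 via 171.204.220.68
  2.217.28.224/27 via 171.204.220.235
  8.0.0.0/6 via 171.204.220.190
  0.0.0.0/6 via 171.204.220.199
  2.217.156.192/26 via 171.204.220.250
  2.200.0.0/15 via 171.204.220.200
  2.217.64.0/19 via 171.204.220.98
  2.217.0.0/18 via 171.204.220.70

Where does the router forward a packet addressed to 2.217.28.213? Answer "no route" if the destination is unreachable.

Routes whose prefix contains 2.217.28.213:
  0.0.0.0/6 (0.0.0.0 - 3.255.255.255) -> 171.204.220.199
  2.192.0.0/10 (2.192.0.0 - 2.255.255.255) -> 171.204.220.246
  2.216.0.0/13 (2.216.0.0 - 2.223.255.255) -> 171.204.220.85
  2.216.0.0/14 (2.216.0.0 - 2.219.255.255) -> 171.204.220.76
  2.217.0.0/18 (2.217.0.0 - 2.217.63.255) -> 171.204.220.70
More-specific entries that do NOT match:
  2.217.28.224/27 (2.217.28.224 - 2.217.28.255) does not contain 2.217.28.213
  2.217.156.192/26 (2.217.156.192 - 2.217.156.255) does not contain 2.217.28.213
  2.217.20.0/24 (2.217.20.0 - 2.217.20.255) does not contain 2.217.28.213
  2.221.0.0/19 (2.221.0.0 - 2.221.31.255) does not contain 2.217.28.213
  2.217.64.0/19 (2.217.64.0 - 2.217.95.255) does not contain 2.217.28.213
Longest matching prefix is /18 -> next hop 171.204.220.70.

171.204.220.70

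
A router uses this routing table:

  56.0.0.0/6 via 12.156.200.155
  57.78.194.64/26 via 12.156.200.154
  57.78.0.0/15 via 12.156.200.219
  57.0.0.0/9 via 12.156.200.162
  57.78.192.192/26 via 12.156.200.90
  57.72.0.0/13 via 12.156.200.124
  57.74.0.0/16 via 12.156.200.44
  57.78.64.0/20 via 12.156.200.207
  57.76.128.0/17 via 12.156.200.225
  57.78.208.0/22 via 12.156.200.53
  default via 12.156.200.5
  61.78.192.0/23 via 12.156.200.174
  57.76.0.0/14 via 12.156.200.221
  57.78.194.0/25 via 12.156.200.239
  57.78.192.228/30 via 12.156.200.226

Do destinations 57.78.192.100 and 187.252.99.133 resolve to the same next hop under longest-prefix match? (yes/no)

no

57.78.192.100: longest match 57.78.0.0/15 -> 12.156.200.219
187.252.99.133: longest match 0.0.0.0/0 -> 12.156.200.5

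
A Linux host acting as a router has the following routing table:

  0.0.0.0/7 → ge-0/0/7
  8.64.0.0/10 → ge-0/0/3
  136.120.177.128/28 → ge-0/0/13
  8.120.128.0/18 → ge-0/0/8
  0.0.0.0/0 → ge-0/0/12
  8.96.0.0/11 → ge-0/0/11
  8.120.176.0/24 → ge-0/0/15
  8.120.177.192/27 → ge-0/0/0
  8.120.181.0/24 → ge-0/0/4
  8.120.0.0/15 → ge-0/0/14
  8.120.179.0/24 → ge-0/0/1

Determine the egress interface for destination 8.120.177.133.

ge-0/0/8

Routes whose prefix contains 8.120.177.133:
  0.0.0.0/0 (default, matches everything) -> ge-0/0/12
  8.64.0.0/10 (8.64.0.0 - 8.127.255.255) -> ge-0/0/3
  8.96.0.0/11 (8.96.0.0 - 8.127.255.255) -> ge-0/0/11
  8.120.0.0/15 (8.120.0.0 - 8.121.255.255) -> ge-0/0/14
  8.120.128.0/18 (8.120.128.0 - 8.120.191.255) -> ge-0/0/8
More-specific entries that do NOT match:
  136.120.177.128/28 (136.120.177.128 - 136.120.177.143) does not contain 8.120.177.133
  8.120.177.192/27 (8.120.177.192 - 8.120.177.223) does not contain 8.120.177.133
  8.120.176.0/24 (8.120.176.0 - 8.120.176.255) does not contain 8.120.177.133
  8.120.181.0/24 (8.120.181.0 - 8.120.181.255) does not contain 8.120.177.133
  8.120.179.0/24 (8.120.179.0 - 8.120.179.255) does not contain 8.120.177.133
Longest matching prefix is /18 -> interface ge-0/0/8.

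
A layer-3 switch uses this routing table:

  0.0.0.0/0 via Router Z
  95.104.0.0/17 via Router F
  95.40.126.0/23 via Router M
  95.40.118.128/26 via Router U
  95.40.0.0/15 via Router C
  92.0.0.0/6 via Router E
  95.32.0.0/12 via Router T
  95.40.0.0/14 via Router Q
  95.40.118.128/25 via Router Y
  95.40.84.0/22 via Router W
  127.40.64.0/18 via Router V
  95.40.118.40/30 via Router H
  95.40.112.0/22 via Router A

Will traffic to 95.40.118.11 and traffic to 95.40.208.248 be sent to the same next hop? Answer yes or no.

95.40.118.11: longest match 95.40.0.0/15 -> Router C
95.40.208.248: longest match 95.40.0.0/15 -> Router C

yes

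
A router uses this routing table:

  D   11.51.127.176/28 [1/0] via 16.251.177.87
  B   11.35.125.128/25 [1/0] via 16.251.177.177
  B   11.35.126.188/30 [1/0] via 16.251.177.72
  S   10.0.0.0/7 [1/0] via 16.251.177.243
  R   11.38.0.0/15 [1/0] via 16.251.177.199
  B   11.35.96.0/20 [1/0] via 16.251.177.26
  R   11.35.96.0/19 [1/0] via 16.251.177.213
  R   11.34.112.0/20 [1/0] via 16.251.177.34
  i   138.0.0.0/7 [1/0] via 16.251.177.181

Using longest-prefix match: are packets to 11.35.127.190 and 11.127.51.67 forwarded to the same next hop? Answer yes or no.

11.35.127.190: longest match 11.35.96.0/19 -> 16.251.177.213
11.127.51.67: longest match 10.0.0.0/7 -> 16.251.177.243

no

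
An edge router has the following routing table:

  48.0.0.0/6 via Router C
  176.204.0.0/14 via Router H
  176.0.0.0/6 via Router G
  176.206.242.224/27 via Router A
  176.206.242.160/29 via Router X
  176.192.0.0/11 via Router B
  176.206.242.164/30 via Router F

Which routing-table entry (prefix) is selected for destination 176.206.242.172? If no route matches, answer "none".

176.204.0.0/14

Entries matching 176.206.242.172:
  176.0.0.0/6 (176.0.0.0 - 179.255.255.255)
  176.192.0.0/11 (176.192.0.0 - 176.223.255.255)
  176.204.0.0/14 (176.204.0.0 - 176.207.255.255)
Most specific is 176.204.0.0/14.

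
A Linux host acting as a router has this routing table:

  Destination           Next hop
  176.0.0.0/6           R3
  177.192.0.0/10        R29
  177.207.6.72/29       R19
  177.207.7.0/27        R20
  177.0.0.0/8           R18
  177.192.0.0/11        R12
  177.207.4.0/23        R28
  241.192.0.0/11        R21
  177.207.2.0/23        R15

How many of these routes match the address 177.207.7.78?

Prefixes containing 177.207.7.78:
  176.0.0.0/6 (176.0.0.0 - 179.255.255.255)
  177.0.0.0/8 (177.0.0.0 - 177.255.255.255)
  177.192.0.0/10 (177.192.0.0 - 177.255.255.255)
  177.192.0.0/11 (177.192.0.0 - 177.223.255.255)
Total matching entries: 4.

4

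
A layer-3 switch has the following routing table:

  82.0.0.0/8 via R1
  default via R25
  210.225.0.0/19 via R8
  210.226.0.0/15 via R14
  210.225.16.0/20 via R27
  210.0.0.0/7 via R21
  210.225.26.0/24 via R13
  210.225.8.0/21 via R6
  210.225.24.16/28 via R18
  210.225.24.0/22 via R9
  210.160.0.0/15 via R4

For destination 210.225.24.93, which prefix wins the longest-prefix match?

210.225.24.0/22

Entries matching 210.225.24.93:
  0.0.0.0/0 (default, matches everything)
  210.0.0.0/7 (210.0.0.0 - 211.255.255.255)
  210.225.0.0/19 (210.225.0.0 - 210.225.31.255)
  210.225.16.0/20 (210.225.16.0 - 210.225.31.255)
  210.225.24.0/22 (210.225.24.0 - 210.225.27.255)
Most specific is 210.225.24.0/22.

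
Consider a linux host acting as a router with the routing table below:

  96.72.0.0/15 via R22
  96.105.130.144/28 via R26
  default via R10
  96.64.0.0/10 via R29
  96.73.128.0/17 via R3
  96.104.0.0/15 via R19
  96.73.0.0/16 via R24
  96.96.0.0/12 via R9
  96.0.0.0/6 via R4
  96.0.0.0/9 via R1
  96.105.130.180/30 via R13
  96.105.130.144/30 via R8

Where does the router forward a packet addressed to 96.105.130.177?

Routes whose prefix contains 96.105.130.177:
  0.0.0.0/0 (default, matches everything) -> R10
  96.0.0.0/6 (96.0.0.0 - 99.255.255.255) -> R4
  96.0.0.0/9 (96.0.0.0 - 96.127.255.255) -> R1
  96.64.0.0/10 (96.64.0.0 - 96.127.255.255) -> R29
  96.96.0.0/12 (96.96.0.0 - 96.111.255.255) -> R9
  96.104.0.0/15 (96.104.0.0 - 96.105.255.255) -> R19
More-specific entries that do NOT match:
  96.105.130.180/30 (96.105.130.180 - 96.105.130.183) does not contain 96.105.130.177
  96.105.130.144/30 (96.105.130.144 - 96.105.130.147) does not contain 96.105.130.177
  96.105.130.144/28 (96.105.130.144 - 96.105.130.159) does not contain 96.105.130.177
  96.73.128.0/17 (96.73.128.0 - 96.73.255.255) does not contain 96.105.130.177
  96.73.0.0/16 (96.73.0.0 - 96.73.255.255) does not contain 96.105.130.177
Longest matching prefix is /15 -> next hop R19.

R19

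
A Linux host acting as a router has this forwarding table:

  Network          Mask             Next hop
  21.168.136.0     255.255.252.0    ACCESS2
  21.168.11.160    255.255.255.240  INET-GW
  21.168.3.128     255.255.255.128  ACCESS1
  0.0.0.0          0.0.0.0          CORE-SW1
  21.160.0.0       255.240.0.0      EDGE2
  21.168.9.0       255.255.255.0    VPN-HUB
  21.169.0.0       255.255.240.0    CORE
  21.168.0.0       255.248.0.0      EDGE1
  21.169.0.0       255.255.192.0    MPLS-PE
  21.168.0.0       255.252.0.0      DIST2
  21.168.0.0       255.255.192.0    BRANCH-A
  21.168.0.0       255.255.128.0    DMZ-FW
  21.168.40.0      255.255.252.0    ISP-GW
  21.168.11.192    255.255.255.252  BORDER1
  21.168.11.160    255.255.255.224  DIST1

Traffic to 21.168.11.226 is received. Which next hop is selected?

BRANCH-A

Routes whose prefix contains 21.168.11.226:
  0.0.0.0/0 (default, matches everything) -> CORE-SW1
  21.160.0.0/12 (21.160.0.0 - 21.175.255.255) -> EDGE2
  21.168.0.0/13 (21.168.0.0 - 21.175.255.255) -> EDGE1
  21.168.0.0/14 (21.168.0.0 - 21.171.255.255) -> DIST2
  21.168.0.0/17 (21.168.0.0 - 21.168.127.255) -> DMZ-FW
  21.168.0.0/18 (21.168.0.0 - 21.168.63.255) -> BRANCH-A
More-specific entries that do NOT match:
  21.168.11.192/30 (21.168.11.192 - 21.168.11.195) does not contain 21.168.11.226
  21.168.11.160/28 (21.168.11.160 - 21.168.11.175) does not contain 21.168.11.226
  21.168.11.160/27 (21.168.11.160 - 21.168.11.191) does not contain 21.168.11.226
  21.168.3.128/25 (21.168.3.128 - 21.168.3.255) does not contain 21.168.11.226
  21.168.9.0/24 (21.168.9.0 - 21.168.9.255) does not contain 21.168.11.226
  21.168.136.0/22 (21.168.136.0 - 21.168.139.255) does not contain 21.168.11.226
  21.168.40.0/22 (21.168.40.0 - 21.168.43.255) does not contain 21.168.11.226
  21.169.0.0/20 (21.169.0.0 - 21.169.15.255) does not contain 21.168.11.226
Longest matching prefix is /18 -> next hop BRANCH-A.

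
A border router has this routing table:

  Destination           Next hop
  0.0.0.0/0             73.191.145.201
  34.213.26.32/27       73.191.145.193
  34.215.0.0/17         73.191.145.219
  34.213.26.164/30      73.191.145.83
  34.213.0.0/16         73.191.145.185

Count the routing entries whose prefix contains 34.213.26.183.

2

Prefixes containing 34.213.26.183:
  0.0.0.0/0 (default, matches everything)
  34.213.0.0/16 (34.213.0.0 - 34.213.255.255)
Total matching entries: 2.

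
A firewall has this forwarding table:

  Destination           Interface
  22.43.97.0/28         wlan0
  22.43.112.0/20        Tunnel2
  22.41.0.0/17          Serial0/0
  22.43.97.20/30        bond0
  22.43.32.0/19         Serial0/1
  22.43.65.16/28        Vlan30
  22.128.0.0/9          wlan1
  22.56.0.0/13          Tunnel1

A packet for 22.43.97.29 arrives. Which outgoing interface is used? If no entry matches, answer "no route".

no route

No entry's prefix contains 22.43.97.29; there is no default route.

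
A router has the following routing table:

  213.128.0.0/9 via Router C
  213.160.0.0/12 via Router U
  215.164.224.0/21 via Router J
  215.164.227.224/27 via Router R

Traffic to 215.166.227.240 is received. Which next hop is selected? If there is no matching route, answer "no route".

No entry's prefix contains 215.166.227.240; there is no default route.

no route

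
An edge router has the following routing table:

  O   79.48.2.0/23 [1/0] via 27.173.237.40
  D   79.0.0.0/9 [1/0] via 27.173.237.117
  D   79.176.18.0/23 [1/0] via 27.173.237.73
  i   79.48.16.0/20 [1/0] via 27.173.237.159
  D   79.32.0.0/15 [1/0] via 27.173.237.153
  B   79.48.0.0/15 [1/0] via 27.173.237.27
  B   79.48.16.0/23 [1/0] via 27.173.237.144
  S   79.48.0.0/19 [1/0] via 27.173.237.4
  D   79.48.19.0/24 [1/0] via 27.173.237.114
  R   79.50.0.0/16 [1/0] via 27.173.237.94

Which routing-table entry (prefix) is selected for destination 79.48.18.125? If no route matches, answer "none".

79.48.16.0/20

Entries matching 79.48.18.125:
  79.0.0.0/9 (79.0.0.0 - 79.127.255.255)
  79.48.0.0/15 (79.48.0.0 - 79.49.255.255)
  79.48.0.0/19 (79.48.0.0 - 79.48.31.255)
  79.48.16.0/20 (79.48.16.0 - 79.48.31.255)
Most specific is 79.48.16.0/20.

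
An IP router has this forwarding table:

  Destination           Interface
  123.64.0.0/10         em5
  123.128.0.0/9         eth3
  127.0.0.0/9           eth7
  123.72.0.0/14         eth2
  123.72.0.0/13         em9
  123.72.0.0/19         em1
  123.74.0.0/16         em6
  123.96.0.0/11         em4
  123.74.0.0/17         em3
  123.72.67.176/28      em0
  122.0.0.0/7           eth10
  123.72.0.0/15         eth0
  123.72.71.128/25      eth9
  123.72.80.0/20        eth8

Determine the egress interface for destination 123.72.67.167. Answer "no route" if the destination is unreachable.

Routes whose prefix contains 123.72.67.167:
  122.0.0.0/7 (122.0.0.0 - 123.255.255.255) -> eth10
  123.64.0.0/10 (123.64.0.0 - 123.127.255.255) -> em5
  123.72.0.0/13 (123.72.0.0 - 123.79.255.255) -> em9
  123.72.0.0/14 (123.72.0.0 - 123.75.255.255) -> eth2
  123.72.0.0/15 (123.72.0.0 - 123.73.255.255) -> eth0
More-specific entries that do NOT match:
  123.72.67.176/28 (123.72.67.176 - 123.72.67.191) does not contain 123.72.67.167
  123.72.71.128/25 (123.72.71.128 - 123.72.71.255) does not contain 123.72.67.167
  123.72.80.0/20 (123.72.80.0 - 123.72.95.255) does not contain 123.72.67.167
  123.72.0.0/19 (123.72.0.0 - 123.72.31.255) does not contain 123.72.67.167
  123.74.0.0/17 (123.74.0.0 - 123.74.127.255) does not contain 123.72.67.167
  123.74.0.0/16 (123.74.0.0 - 123.74.255.255) does not contain 123.72.67.167
Longest matching prefix is /15 -> interface eth0.

eth0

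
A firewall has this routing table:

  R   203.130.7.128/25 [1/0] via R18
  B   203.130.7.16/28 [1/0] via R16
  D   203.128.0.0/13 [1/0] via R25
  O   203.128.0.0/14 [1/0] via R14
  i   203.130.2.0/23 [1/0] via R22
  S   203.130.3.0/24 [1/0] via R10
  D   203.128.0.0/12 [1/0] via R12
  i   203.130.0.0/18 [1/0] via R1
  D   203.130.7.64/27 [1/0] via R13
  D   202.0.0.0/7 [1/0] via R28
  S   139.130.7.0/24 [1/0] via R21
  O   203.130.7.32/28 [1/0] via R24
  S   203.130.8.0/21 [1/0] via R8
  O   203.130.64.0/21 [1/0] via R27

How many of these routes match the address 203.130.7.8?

5

Prefixes containing 203.130.7.8:
  202.0.0.0/7 (202.0.0.0 - 203.255.255.255)
  203.128.0.0/12 (203.128.0.0 - 203.143.255.255)
  203.128.0.0/13 (203.128.0.0 - 203.135.255.255)
  203.128.0.0/14 (203.128.0.0 - 203.131.255.255)
  203.130.0.0/18 (203.130.0.0 - 203.130.63.255)
Total matching entries: 5.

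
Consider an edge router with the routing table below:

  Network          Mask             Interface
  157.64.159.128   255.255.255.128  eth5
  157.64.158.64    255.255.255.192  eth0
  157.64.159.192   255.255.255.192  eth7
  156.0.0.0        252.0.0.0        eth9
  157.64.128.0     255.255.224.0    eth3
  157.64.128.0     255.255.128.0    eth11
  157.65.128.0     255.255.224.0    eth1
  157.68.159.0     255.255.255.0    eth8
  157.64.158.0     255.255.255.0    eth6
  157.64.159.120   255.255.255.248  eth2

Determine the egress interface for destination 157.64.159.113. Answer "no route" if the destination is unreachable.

eth3

Routes whose prefix contains 157.64.159.113:
  156.0.0.0/6 (156.0.0.0 - 159.255.255.255) -> eth9
  157.64.128.0/17 (157.64.128.0 - 157.64.255.255) -> eth11
  157.64.128.0/19 (157.64.128.0 - 157.64.159.255) -> eth3
More-specific entries that do NOT match:
  157.64.159.120/29 (157.64.159.120 - 157.64.159.127) does not contain 157.64.159.113
  157.64.158.64/26 (157.64.158.64 - 157.64.158.127) does not contain 157.64.159.113
  157.64.159.192/26 (157.64.159.192 - 157.64.159.255) does not contain 157.64.159.113
  157.64.159.128/25 (157.64.159.128 - 157.64.159.255) does not contain 157.64.159.113
  157.68.159.0/24 (157.68.159.0 - 157.68.159.255) does not contain 157.64.159.113
  157.64.158.0/24 (157.64.158.0 - 157.64.158.255) does not contain 157.64.159.113
Longest matching prefix is /19 -> interface eth3.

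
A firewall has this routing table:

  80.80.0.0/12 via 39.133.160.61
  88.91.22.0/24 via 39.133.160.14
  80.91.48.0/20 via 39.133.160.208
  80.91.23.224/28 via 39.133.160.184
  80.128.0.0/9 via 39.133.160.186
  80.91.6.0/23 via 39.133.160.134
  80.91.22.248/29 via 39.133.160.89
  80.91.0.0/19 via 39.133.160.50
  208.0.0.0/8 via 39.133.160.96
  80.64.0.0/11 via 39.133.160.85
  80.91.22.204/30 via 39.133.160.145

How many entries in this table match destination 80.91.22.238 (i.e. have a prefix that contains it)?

Prefixes containing 80.91.22.238:
  80.64.0.0/11 (80.64.0.0 - 80.95.255.255)
  80.80.0.0/12 (80.80.0.0 - 80.95.255.255)
  80.91.0.0/19 (80.91.0.0 - 80.91.31.255)
Total matching entries: 3.

3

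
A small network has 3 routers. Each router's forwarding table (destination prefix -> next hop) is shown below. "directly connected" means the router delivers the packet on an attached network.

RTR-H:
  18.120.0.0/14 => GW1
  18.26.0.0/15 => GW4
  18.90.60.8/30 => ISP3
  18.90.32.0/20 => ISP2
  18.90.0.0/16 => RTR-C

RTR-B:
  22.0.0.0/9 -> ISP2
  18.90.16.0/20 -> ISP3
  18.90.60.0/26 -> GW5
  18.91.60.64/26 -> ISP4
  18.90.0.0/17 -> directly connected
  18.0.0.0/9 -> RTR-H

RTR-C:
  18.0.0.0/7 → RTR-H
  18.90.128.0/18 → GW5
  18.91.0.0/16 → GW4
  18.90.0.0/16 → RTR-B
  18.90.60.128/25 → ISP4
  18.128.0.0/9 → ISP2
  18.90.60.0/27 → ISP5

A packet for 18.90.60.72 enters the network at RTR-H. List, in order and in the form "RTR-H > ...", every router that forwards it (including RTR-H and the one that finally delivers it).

At RTR-H: longest match for 18.90.60.72 is 18.90.0.0/16 -> RTR-C
At RTR-C: longest match for 18.90.60.72 is 18.90.0.0/16 -> RTR-B
At RTR-B: longest match for 18.90.60.72 is 18.90.0.0/17 -> directly connected

RTR-H > RTR-C > RTR-B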